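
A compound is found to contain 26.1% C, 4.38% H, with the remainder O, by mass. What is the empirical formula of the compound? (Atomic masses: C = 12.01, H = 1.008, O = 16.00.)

Assume 100 g: 26.1 g C, 4.38 g H, 69.52 g O.
n(C) = 26.1/12.01 = 2.173, n(H) = 4.38/1.008 = 4.345, n(O) = 69.52/16.00 = 4.345
Smallest is C at 2.173 mol; normalising gives C 1.000, H 1.999, O 1.999
→ CH2O2

CH2O2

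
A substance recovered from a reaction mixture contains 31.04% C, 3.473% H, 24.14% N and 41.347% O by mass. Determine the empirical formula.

C3H4N2O3

Assume 100 g: 31.04 g C, 3.473 g H, 24.14 g N, 41.347 g O.
C: 31.04 g ÷ 12.01 g/mol = 2.585 mol
H: 3.473 g ÷ 1.008 g/mol = 3.445 mol
N: 24.14 g ÷ 14.01 g/mol = 1.723 mol
O: 41.347 g ÷ 16.00 g/mol = 2.584 mol
Smallest is N at 1.723 mol; normalising gives C 1.500, H 2.000, N 1.000, O 1.500
×2: C 3.00, H 4.00, N 2.00, O 3.00 → C3H4N2O3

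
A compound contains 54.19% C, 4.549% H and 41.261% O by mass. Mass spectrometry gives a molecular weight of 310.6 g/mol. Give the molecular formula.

Assume 100 g: 54.19 g C, 4.549 g H, 41.261 g O.
C: 54.19 g ÷ 12.01 g/mol = 4.512 mol
H: 4.549 g ÷ 1.008 g/mol = 4.513 mol
O: 41.261 g ÷ 16.00 g/mol = 2.579 mol
Smallest is O at 2.579 mol; normalising gives C 1.750, H 1.750, O 1.000
Multiply by 4: C 7.00, H 7.00, O 4.00 → C7H7O4
Empirical-formula mass = 155.13 g/mol
n = 310.6 / 155.13 = 2.00 ≈ 2
Molecular formula = (C7H7O4)×2 = C14H14O8

C14H14O8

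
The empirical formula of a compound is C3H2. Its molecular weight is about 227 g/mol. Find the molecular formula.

C18H12

Empirical-formula mass = 38.05 g/mol
n = 227 / 38.05 = 5.97 ≈ 6
Molecular formula = (C3H2)6 = C18H12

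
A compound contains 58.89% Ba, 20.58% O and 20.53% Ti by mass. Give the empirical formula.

Assume 100 g: 58.89 g Ba, 20.58 g O, 20.53 g Ti.
Moles — Ba: 58.89 / 137.33 = 0.4288 mol; O: 20.58 / 16.00 = 1.286 mol; Ti: 20.53 / 47.87 = 0.4289 mol
Divide by the smallest (0.4288 mol Ba): Ba 1.000, O 3.000, Ti 1.000
≈ 1:3:1 → BaO3Ti

BaO3Ti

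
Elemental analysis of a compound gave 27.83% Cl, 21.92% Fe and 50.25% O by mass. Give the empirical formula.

Assume 100 g: 27.83 g Cl, 21.92 g Fe, 50.25 g O.
n(Cl) = 27.83/35.45 = 0.785, n(Fe) = 21.92/55.85 = 0.3925, n(O) = 50.25/16.00 = 3.141
Ratios (÷ 0.3925): Cl 2.000, Fe 1.000, O 8.002
→ Cl2FeO8

Cl2FeO8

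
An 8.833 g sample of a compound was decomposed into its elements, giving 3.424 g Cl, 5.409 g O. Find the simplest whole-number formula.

Cl: 3.424 g ÷ 35.45 g/mol = 0.09659 mol
O: 5.409 g ÷ 16.00 g/mol = 0.3381 mol
Smallest is Cl at 0.09659 mol; normalising gives Cl 1.000, O 3.500
×2: Cl 2.00, O 7.00 → Cl2O7

Cl2O7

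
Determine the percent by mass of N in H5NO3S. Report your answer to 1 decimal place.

Molar mass = 5(1.008) + 1(14.01) + 3(16.00) + 1(32.07) = 99.120 g/mol
Mass of N per mole = 1 × 14.01 = 14.010 g
% N = 14.010 / 99.120 × 100 = 14.1%

14.1%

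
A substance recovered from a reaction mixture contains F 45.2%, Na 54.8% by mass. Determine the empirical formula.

FNa

Assume 100 g: 45.2 g F, 54.8 g Na.
Moles — F: 45.2 / 19.00 = 2.379 mol; Na: 54.8 / 22.99 = 2.384 mol
Divide by the smallest (2.379 mol F): F 1.000, Na 1.002
→ FNa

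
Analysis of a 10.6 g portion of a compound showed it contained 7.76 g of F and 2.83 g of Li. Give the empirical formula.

FLi

F: 7.76 g ÷ 19.00 g/mol = 0.4084 mol
Li: 2.83 g ÷ 6.94 g/mol = 0.4078 mol
Ratios (÷ 0.4078): F 1.002, Li 1.000
Ratio ≈ 1:1, so the empirical formula is FLi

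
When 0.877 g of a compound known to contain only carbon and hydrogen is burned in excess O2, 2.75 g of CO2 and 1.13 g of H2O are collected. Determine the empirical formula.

CH2

mol C = 2.75 / 44.01 = 0.06249; mass C = 0.06249 × 12.01 = 0.7505 g
mol H = 2 × (1.13 / 18.02) = 0.1254; mass H = 0.1254 × 1.008 = 0.1264 g
Smallest is C at 0.06249 mol; normalising gives C 1.000, H 2.007
→ CH2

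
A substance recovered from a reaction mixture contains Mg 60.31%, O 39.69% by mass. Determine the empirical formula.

Assume 100 g: 60.31 g Mg, 39.69 g O.
n(Mg) = 60.31/24.31 = 2.481, n(O) = 39.69/16.00 = 2.481
Divide by the smallest (2.481 mol O): Mg 1.000, O 1.000
→ MgO

MgO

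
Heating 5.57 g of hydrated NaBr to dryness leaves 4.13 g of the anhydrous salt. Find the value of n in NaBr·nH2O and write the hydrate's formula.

NaBr·2H2O

Mass of water lost = 5.57 − 4.13 = 1.44 g → 1.44 / 18.02 = 0.07991 mol H2O
Molar mass of NaBr = 102.89 g/mol → mol NaBr = 4.13 / 102.89 = 0.04014
n = 0.07991 / 0.04014 = 1.99 ≈ 2 → NaBr·2H2O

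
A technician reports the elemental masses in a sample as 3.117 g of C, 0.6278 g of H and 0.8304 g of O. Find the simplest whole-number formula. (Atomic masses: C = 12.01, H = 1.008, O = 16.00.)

C5H12O

n(C) = 3.117/12.01 = 0.2595, n(H) = 0.6278/1.008 = 0.6228, n(O) = 0.8304/16.00 = 0.0519
Smallest is O at 0.0519 mol; normalising gives C 5.001, H 12.000, O 1.000
≈ 5:12:1 → C5H12O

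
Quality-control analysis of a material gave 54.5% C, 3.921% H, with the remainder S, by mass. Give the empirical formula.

C7H6S2

Assume 100 g: 54.5 g C, 3.921 g H, 41.579 g S.
Moles — C: 54.5 / 12.01 = 4.538 mol; H: 3.921 / 1.008 = 3.89 mol; S: 41.579 / 32.07 = 1.297 mol
Smallest is S at 1.297 mol; normalising gives C 3.500, H 3.000, S 1.000
Multiply by 2: C 7.00, H 6.00, S 2.00 → C7H6S2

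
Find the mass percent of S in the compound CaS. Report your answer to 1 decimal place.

Molar mass = 1(40.08) + 1(32.07) = 72.150 g/mol
Mass of S per mole = 1 × 32.07 = 32.070 g
% S = 32.070 / 72.150 × 100 = 44.4%

44.4%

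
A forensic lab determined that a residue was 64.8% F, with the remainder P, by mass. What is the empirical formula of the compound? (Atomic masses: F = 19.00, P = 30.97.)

F3P

Assume 100 g: 64.8 g F, 35.2 g P.
F: 64.8 g ÷ 19.00 g/mol = 3.411 mol
P: 35.2 g ÷ 30.97 g/mol = 1.137 mol
Divide by the smallest (1.137 mol P): F 3.001, P 1.000
→ F3P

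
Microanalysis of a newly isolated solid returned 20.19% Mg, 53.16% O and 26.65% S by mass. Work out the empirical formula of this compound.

Assume 100 g: 20.19 g Mg, 53.16 g O, 26.65 g S.
n(Mg) = 20.19/24.31 = 0.8305, n(O) = 53.16/16.00 = 3.322, n(S) = 26.65/32.07 = 0.831
Divide by the smallest (0.8305 mol Mg): Mg 1.000, O 4.000, S 1.001
Ratio ≈ 1:4:1, so the empirical formula is MgO4S

MgO4S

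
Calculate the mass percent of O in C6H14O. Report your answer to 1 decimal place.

15.7%

Molar mass = 6(12.01) + 14(1.008) + 1(16.00) = 102.172 g/mol
Mass of O per mole = 1 × 16.00 = 16.000 g
% O = 16.000 / 102.172 × 100 = 15.7%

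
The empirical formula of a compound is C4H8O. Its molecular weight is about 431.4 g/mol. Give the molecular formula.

Empirical-formula mass = 72.10 g/mol
n = 431.4 / 72.10 = 5.98 ≈ 6
Molecular formula = (C4H8O)6 = C24H48O6

C24H48O6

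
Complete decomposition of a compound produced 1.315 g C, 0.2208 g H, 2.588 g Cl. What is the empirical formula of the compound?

Moles — C: 1.315 / 12.01 = 0.1095 mol; H: 0.2208 / 1.008 = 0.219 mol; Cl: 2.588 / 35.45 = 0.073 mol
Smallest is Cl at 0.073 mol; normalising gives C 1.500, H 3.000, Cl 1.000
Scaling by 2: C 3.00, H 6.00, Cl 2.00 → C3H6Cl2

C3H6Cl2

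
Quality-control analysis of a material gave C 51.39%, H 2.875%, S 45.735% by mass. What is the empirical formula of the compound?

C3H2S

Assume 100 g: 51.39 g C, 2.875 g H, 45.735 g S.
Moles — C: 51.39 / 12.01 = 4.279 mol; H: 2.875 / 1.008 = 2.852 mol; S: 45.735 / 32.07 = 1.426 mol
Divide by the smallest (1.426 mol S): C 3.000, H 2.000, S 1.000
→ C3H2S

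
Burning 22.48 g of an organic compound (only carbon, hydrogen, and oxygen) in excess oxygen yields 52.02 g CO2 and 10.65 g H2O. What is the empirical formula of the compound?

mol C = 52.02 / 44.01 = 1.182; mass C = 1.182 × 12.01 = 14.20 g
mol H = 2 × (10.65 / 18.02) = 1.182; mass H = 1.182 × 1.008 = 1.191 g
mass O = 22.48 − (15.39) = 7.093 g → mol O = 0.4433
Divide by the smallest (0.4433 mol O): C 2.666, H 2.666, O 1.000
Multiply by 3: C 8.00, H 8.00, O 3.00 → C8H8O3

C8H8O3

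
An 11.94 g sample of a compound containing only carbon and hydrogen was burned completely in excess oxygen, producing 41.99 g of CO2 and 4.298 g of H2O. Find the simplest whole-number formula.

C2H

mol C = 41.99 / 44.01 = 0.9541; mass C = 0.9541 × 12.01 = 11.46 g
mol H = 2 × (4.298 / 18.02) = 0.4770; mass H = 0.4770 × 1.008 = 0.4808 g
Smallest is H at 0.477 mol; normalising gives C 2.000, H 1.000
Ratio ≈ 2:1, so the empirical formula is C2H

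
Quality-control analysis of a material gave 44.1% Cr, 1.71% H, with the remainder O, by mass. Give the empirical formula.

CrH2O4

Assume 100 g: 44.1 g Cr, 1.71 g H, 54.19 g O.
n(Cr) = 44.1/52.00 = 0.8481, n(H) = 1.71/1.008 = 1.696, n(O) = 54.19/16.00 = 3.387
Smallest is Cr at 0.8481 mol; normalising gives Cr 1.000, H 2.000, O 3.994
→ CrH2O4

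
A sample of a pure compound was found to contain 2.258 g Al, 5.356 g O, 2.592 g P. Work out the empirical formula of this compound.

AlO4P

n(Al) = 2.258/26.98 = 0.08369, n(O) = 5.356/16.00 = 0.3347, n(P) = 2.592/30.97 = 0.08369
Ratios (÷ 0.08369): Al 1.000, O 4.000, P 1.000
Ratio ≈ 1:4:1, so the empirical formula is AlO4P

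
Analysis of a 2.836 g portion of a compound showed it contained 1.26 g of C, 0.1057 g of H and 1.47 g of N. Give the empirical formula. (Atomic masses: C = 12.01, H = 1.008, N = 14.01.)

Moles — C: 1.26 / 12.01 = 0.1049 mol; H: 0.1057 / 1.008 = 0.1049 mol; N: 1.47 / 14.01 = 0.1049 mol
Smallest is H at 0.1049 mol; normalising gives C 1.000, H 1.000, N 1.001
≈ 1:1:1 → CHN

CHN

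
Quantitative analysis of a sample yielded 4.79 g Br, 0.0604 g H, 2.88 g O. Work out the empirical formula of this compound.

BrHO3

n(Br) = 4.79/79.90 = 0.05995, n(H) = 0.0604/1.008 = 0.05992, n(O) = 2.88/16.00 = 0.18
Ratios (÷ 0.05992): Br 1.000, H 1.000, O 3.004
Ratio ≈ 1:1:3, so the empirical formula is BrHO3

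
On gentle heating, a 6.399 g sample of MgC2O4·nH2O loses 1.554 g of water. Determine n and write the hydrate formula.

Mass of anhydrous MgC2O4 = 6.399 − 1.554 = 4.845 g
mol H2O = 1.554 / 18.02 = 0.08624
Molar mass of MgC2O4 = 112.33 g/mol → mol MgC2O4 = 4.845 / 112.33 = 0.04313
n = 0.08624 / 0.04313 = 2.00 ≈ 2 → MgC2O4·2H2O

MgC2O4·2H2O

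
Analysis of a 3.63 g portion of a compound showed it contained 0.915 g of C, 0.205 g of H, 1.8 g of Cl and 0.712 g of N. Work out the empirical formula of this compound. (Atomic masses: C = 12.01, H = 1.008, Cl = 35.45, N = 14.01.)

C3H8Cl2N2

C: 0.915 g ÷ 12.01 g/mol = 0.07619 mol
H: 0.205 g ÷ 1.008 g/mol = 0.2034 mol
Cl: 1.8 g ÷ 35.45 g/mol = 0.05078 mol
N: 0.712 g ÷ 14.01 g/mol = 0.05082 mol
Divide by the smallest (0.05078 mol Cl): C 1.500, H 4.005, Cl 1.000, N 1.001
Scaling by 2: C 3.00, H 8.01, Cl 2.00, N 2.00 → C3H8Cl2N2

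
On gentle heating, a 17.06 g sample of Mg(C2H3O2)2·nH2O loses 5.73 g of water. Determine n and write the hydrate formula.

Mg(C2H3O2)2·4H2O

Mass of anhydrous Mg(C2H3O2)2 = 17.06 − 5.73 = 11.33 g
mol H2O = 5.73 / 18.02 = 0.318
Molar mass of Mg(C2H3O2)2 = 142.40 g/mol → mol Mg(C2H3O2)2 = 11.33 / 142.40 = 0.07957
n = 0.318 / 0.07957 = 4.00 ≈ 4 → Mg(C2H3O2)2·4H2O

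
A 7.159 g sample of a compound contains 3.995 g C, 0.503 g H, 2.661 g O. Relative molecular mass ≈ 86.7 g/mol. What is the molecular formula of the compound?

n(C) = 3.995/12.01 = 0.3326, n(H) = 0.503/1.008 = 0.499, n(O) = 2.661/16.00 = 0.1663
Ratios (÷ 0.1663): C 2.000, H 3.000, O 1.000
Ratio ≈ 2:3:1, so the empirical formula is C2H3O
Empirical-formula mass = 43.04 g/mol
n = 86.7 / 43.04 = 2.01 ≈ 2
Molecular formula = (C2H3O)×2 = C4H6O2

C4H6O2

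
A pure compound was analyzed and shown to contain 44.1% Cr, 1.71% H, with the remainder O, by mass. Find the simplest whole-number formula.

Assume 100 g: 44.1 g Cr, 1.71 g H, 54.19 g O.
Cr: 44.1 g ÷ 52.00 g/mol = 0.8481 mol
H: 1.71 g ÷ 1.008 g/mol = 1.696 mol
O: 54.19 g ÷ 16.00 g/mol = 3.387 mol
Smallest is Cr at 0.8481 mol; normalising gives Cr 1.000, H 2.000, O 3.994
→ CrH2O4

CrH2O4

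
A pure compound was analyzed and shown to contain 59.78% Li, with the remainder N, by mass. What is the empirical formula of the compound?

Li3N

Assume 100 g: 59.78 g Li, 40.22 g N.
n(Li) = 59.78/6.94 = 8.614, n(N) = 40.22/14.01 = 2.871
Divide by the smallest (2.871 mol N): Li 3.000, N 1.000
≈ 3:1 → Li3N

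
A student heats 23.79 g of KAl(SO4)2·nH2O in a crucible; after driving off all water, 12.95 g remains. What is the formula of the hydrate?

KAl(SO4)2·12H2O

Mass of water lost = 23.79 − 12.95 = 10.84 g → 10.84 / 18.02 = 0.6016 mol H2O
Molar mass of KAl(SO4)2 = 258.22 g/mol → mol KAl(SO4)2 = 12.95 / 258.22 = 0.05015
n = 0.6016 / 0.05015 = 11.99 ≈ 12 → KAl(SO4)2·12H2O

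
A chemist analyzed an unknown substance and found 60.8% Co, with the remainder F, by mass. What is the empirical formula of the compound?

CoF2

Assume 100 g: 60.8 g Co, 39.2 g F.
Co: 60.8 g ÷ 58.93 g/mol = 1.032 mol
F: 39.2 g ÷ 19.00 g/mol = 2.063 mol
Ratios (÷ 1.032): Co 1.000, F 2.000
Ratio ≈ 1:2, so the empirical formula is CoF2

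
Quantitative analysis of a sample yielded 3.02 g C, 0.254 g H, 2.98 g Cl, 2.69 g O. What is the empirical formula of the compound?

C3H3ClO2

Moles — C: 3.02 / 12.01 = 0.2515 mol; H: 0.254 / 1.008 = 0.252 mol; Cl: 2.98 / 35.45 = 0.08406 mol; O: 2.69 / 16.00 = 0.1681 mol
Smallest is Cl at 0.08406 mol; normalising gives C 2.991, H 2.998, Cl 1.000, O 2.000
≈ 3:3:1:2 → C3H3ClO2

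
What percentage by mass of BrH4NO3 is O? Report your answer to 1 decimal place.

Molar mass = 1(79.90) + 4(1.008) + 1(14.01) + 3(16.00) = 145.942 g/mol
Mass of O per mole = 3 × 16.00 = 48.000 g
% O = 48.000 / 145.942 × 100 = 32.9%

32.9%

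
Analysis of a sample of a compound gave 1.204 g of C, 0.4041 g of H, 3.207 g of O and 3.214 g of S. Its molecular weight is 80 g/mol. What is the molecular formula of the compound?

CH4O2S

n(C) = 1.204/12.01 = 0.1002, n(H) = 0.4041/1.008 = 0.4009, n(O) = 3.207/16.00 = 0.2004, n(S) = 3.214/32.07 = 0.1002
Smallest is S at 0.1002 mol; normalising gives C 1.000, H 4.000, O 2.000, S 1.000
→ CH4O2S
Empirical-formula mass = 80.11 g/mol
n = 80 / 80.11 = 1.00 ≈ 1
Molecular formula = empirical formula = CH4O2S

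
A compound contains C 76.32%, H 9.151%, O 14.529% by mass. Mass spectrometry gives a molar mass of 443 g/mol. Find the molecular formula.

C28H40O4

Assume 100 g: 76.32 g C, 9.151 g H, 14.529 g O.
C: 76.32 g ÷ 12.01 g/mol = 6.355 mol
H: 9.151 g ÷ 1.008 g/mol = 9.078 mol
O: 14.529 g ÷ 16.00 g/mol = 0.9081 mol
Ratios (÷ 0.9081): C 6.998, H 9.998, O 1.000
≈ 7:10:1 → C7H10O
Empirical-formula mass = 110.15 g/mol
n = 443 / 110.15 = 4.02 ≈ 4
Molecular formula = (C7H10O)×4 = C28H40O4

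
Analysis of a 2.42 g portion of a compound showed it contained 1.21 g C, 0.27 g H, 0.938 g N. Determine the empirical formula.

C3H8N2

Moles — C: 1.21 / 12.01 = 0.1007 mol; H: 0.27 / 1.008 = 0.2679 mol; N: 0.938 / 14.01 = 0.06695 mol
Ratios (÷ 0.06695): C 1.505, H 4.001, N 1.000
×2: C 3.01, H 8.00, N 2.00 → C3H8N2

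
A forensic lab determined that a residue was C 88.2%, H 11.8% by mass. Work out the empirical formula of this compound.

Assume 100 g: 88.2 g C, 11.8 g H.
n(C) = 88.2/12.01 = 7.344, n(H) = 11.8/1.008 = 11.71
Divide by the smallest (7.344 mol C): C 1.000, H 1.594
Scaling by 5: C 5.00, H 7.97 → C5H8

C5H8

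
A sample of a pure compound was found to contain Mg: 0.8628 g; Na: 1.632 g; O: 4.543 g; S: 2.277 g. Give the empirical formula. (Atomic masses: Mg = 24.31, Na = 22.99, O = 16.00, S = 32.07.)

n(Mg) = 0.8628/24.31 = 0.03549, n(Na) = 1.632/22.99 = 0.07099, n(O) = 4.543/16.00 = 0.2839, n(S) = 2.277/32.07 = 0.071
Smallest is Mg at 0.03549 mol; normalising gives Mg 1.000, Na 2.000, O 8.000, S 2.001
Ratio ≈ 1:2:8:2, so the empirical formula is MgNa2O8S2

MgNa2O8S2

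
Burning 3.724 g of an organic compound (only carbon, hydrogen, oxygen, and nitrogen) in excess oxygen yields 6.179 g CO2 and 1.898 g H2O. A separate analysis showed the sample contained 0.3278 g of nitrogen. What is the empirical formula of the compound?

mol C = 6.179 / 44.01 = 0.1404; mass C = 0.1404 × 12.01 = 1.686 g
mol H = 2 × (1.898 / 18.02) = 0.2107; mass H = 0.2107 × 1.008 = 0.2123 g
mol N = 0.3278 / 14.01 = 0.02340
mass O = 3.724 − (2.226) = 1.498 g → mol O = 0.09360
Ratios (÷ 0.0234): C 6.001, H 9.003, N 1.000, O 4.001
→ C6H9NO4

C6H9NO4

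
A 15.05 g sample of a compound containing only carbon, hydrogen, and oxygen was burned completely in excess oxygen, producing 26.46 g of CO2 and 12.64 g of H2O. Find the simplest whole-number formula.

mol C = 26.46 / 44.01 = 0.6012; mass C = 0.6012 × 12.01 = 7.221 g
mol H = 2 × (12.64 / 18.02) = 1.403; mass H = 1.403 × 1.008 = 1.414 g
mass O = 15.05 − (8.635) = 6.415 g → mol O = 0.4009
Ratios (÷ 0.4009): C 1.500, H 3.499, O 1.000
Scaling by 2: C 3.00, H 7.00, O 2.00 → C3H7O2

C3H7O2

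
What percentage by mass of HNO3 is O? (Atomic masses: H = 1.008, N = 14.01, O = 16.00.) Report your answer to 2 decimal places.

76.17%

Molar mass = 1(1.008) + 1(14.01) + 3(16.00) = 63.018 g/mol
Mass of O per mole = 3 × 16.00 = 48.000 g
% O = 48.000 / 63.018 × 100 = 76.17%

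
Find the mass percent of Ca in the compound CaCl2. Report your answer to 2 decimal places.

36.11%

Molar mass = 1(40.08) + 2(35.45) = 110.980 g/mol
Mass of Ca per mole = 1 × 40.08 = 40.080 g
% Ca = 40.080 / 110.980 × 100 = 36.11%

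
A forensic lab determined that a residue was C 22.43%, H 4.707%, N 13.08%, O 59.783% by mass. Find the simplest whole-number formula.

C2H5NO4

Assume 100 g: 22.43 g C, 4.707 g H, 13.08 g N, 59.783 g O.
Moles — C: 22.43 / 12.01 = 1.868 mol; H: 4.707 / 1.008 = 4.67 mol; N: 13.08 / 14.01 = 0.9336 mol; O: 59.783 / 16.00 = 3.736 mol
Ratios (÷ 0.9336): C 2.000, H 5.002, N 1.000, O 4.002
Ratio ≈ 2:5:1:4, so the empirical formula is C2H5NO4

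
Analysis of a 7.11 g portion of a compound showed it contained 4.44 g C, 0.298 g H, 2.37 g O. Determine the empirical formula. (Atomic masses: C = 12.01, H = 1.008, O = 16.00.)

C5H4O2

C: 4.44 g ÷ 12.01 g/mol = 0.3697 mol
H: 0.298 g ÷ 1.008 g/mol = 0.2956 mol
O: 2.37 g ÷ 16.00 g/mol = 0.1481 mol
Divide by the smallest (0.1481 mol O): C 2.496, H 1.996, O 1.000
Multiply by 2: C 4.99, H 3.99, O 2.00 → C5H4O2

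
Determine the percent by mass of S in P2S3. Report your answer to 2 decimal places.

Molar mass = 2(30.97) + 3(32.07) = 158.150 g/mol
Mass of S per mole = 3 × 32.07 = 96.210 g
% S = 96.210 / 158.150 × 100 = 60.83%

60.83%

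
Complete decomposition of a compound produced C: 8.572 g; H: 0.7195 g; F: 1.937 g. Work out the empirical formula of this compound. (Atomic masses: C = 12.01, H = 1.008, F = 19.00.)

n(C) = 8.572/12.01 = 0.7137, n(H) = 0.7195/1.008 = 0.7138, n(F) = 1.937/19.00 = 0.1019
Divide by the smallest (0.1019 mol F): C 7.001, H 7.002, F 1.000
≈ 7:7:1 → C7H7F

C7H7F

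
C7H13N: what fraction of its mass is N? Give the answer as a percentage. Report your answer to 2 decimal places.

Molar mass = 7(12.01) + 13(1.008) + 1(14.01) = 111.184 g/mol
Mass of N per mole = 1 × 14.01 = 14.010 g
% N = 14.010 / 111.184 × 100 = 12.60%

12.60%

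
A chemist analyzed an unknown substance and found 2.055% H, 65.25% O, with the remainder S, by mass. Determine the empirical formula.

H2O4S

Assume 100 g: 2.055 g H, 65.25 g O, 32.695 g S.
H: 2.055 g ÷ 1.008 g/mol = 2.039 mol
O: 65.25 g ÷ 16.00 g/mol = 4.078 mol
S: 32.695 g ÷ 32.07 g/mol = 1.019 mol
Divide by the smallest (1.019 mol S): H 2.000, O 4.000, S 1.000
Ratio ≈ 2:4:1, so the empirical formula is H2O4S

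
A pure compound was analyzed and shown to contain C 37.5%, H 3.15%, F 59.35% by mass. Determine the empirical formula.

CHF

Assume 100 g: 37.5 g C, 3.15 g H, 59.35 g F.
n(C) = 37.5/12.01 = 3.122, n(H) = 3.15/1.008 = 3.125, n(F) = 59.35/19.00 = 3.124
Smallest is C at 3.122 mol; normalising gives C 1.000, H 1.001, F 1.000
Ratio ≈ 1:1:1, so the empirical formula is CHF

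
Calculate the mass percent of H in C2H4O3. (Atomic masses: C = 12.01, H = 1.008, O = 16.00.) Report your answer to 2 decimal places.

Molar mass = 2(12.01) + 4(1.008) + 3(16.00) = 76.052 g/mol
Mass of H per mole = 4 × 1.008 = 4.032 g
% H = 4.032 / 76.052 × 100 = 5.30%

5.30%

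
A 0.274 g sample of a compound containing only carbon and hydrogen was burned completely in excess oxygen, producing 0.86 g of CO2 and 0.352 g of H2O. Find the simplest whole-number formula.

CH2

mol C = 0.86 / 44.01 = 0.01954; mass C = 0.01954 × 12.01 = 0.2347 g
mol H = 2 × (0.352 / 18.02) = 0.03907; mass H = 0.03907 × 1.008 = 0.03938 g
Divide by the smallest (0.01954 mol C): C 1.000, H 1.999
≈ 1:2 → CH2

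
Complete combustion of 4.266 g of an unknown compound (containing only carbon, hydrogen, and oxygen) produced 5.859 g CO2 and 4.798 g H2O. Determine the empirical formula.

mol C = 5.859 / 44.01 = 0.1331; mass C = 0.1331 × 12.01 = 1.599 g
mol H = 2 × (4.798 / 18.02) = 0.5325; mass H = 0.5325 × 1.008 = 0.5368 g
mass O = 4.266 − (2.136) = 2.130 g → mol O = 0.1331
Smallest is C at 0.1331 mol; normalising gives C 1.000, H 4.000, O 1.000
≈ 1:4:1 → CH4O

CH4O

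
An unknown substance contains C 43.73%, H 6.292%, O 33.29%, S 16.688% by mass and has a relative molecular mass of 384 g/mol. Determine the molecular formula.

C14H24O8S2

Assume 100 g: 43.73 g C, 6.292 g H, 33.29 g O, 16.688 g S.
C: 43.73 g ÷ 12.01 g/mol = 3.641 mol
H: 6.292 g ÷ 1.008 g/mol = 6.242 mol
O: 33.29 g ÷ 16.00 g/mol = 2.081 mol
S: 16.688 g ÷ 32.07 g/mol = 0.5204 mol
Smallest is S at 0.5204 mol; normalising gives C 6.997, H 11.996, O 3.998, S 1.000
≈ 7:12:4:1 → C7H12O4S
Empirical-formula mass = 192.24 g/mol
n = 384 / 192.24 = 2.00 ≈ 2
Molecular formula = (C7H12O4S)×2 = C14H24O8S2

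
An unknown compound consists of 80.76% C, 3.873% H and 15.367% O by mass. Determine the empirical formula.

Assume 100 g: 80.76 g C, 3.873 g H, 15.367 g O.
C: 80.76 g ÷ 12.01 g/mol = 6.724 mol
H: 3.873 g ÷ 1.008 g/mol = 3.842 mol
O: 15.367 g ÷ 16.00 g/mol = 0.9604 mol
Ratios (÷ 0.9604): C 7.001, H 4.001, O 1.000
→ C7H4O

C7H4O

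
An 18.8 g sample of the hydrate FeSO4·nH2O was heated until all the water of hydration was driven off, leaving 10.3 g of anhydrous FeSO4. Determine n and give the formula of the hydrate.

FeSO4·7H2O

Mass of water lost = 18.8 − 10.3 = 8.5 g → 8.5 / 18.02 = 0.4717 mol H2O
Molar mass of FeSO4 = 151.92 g/mol → mol FeSO4 = 10.3 / 151.92 = 0.0678
n = 0.4717 / 0.0678 = 6.96 ≈ 7 → FeSO4·7H2O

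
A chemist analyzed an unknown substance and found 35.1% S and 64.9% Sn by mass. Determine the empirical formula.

Assume 100 g: 35.1 g S, 64.9 g Sn.
S: 35.1 g ÷ 32.07 g/mol = 1.094 mol
Sn: 64.9 g ÷ 118.71 g/mol = 0.5467 mol
Smallest is Sn at 0.5467 mol; normalising gives S 2.002, Sn 1.000
Ratio ≈ 2:1, so the empirical formula is S2Sn

S2Sn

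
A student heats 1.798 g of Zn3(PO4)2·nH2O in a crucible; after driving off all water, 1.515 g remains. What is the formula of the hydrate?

Mass of water lost = 1.798 − 1.515 = 0.283 g → 0.283 / 18.02 = 0.0157 mol H2O
Molar mass of Zn3(PO4)2 = 386.08 g/mol → mol Zn3(PO4)2 = 1.515 / 386.08 = 0.003924
n = 0.0157 / 0.003924 = 4.00 ≈ 4 → Zn3(PO4)2·4H2O

Zn3(PO4)2·4H2O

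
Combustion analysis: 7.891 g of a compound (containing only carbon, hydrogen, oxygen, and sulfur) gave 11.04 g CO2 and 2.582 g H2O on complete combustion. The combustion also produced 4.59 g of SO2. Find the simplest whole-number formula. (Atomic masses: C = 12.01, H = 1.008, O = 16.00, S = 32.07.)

mol C = 11.04 / 44.01 = 0.2509; mass C = 0.2509 × 12.01 = 3.013 g
mol H = 2 × (2.582 / 18.02) = 0.2866; mass H = 0.2866 × 1.008 = 0.2889 g
mol S = 4.59 / 64.07 = 0.07164; mass S = 2.298 g
mass O = 7.891 − (5.599) = 2.292 g → mol O = 0.1432
Divide by the smallest (0.07164 mol S): C 3.502, H 4.000, O 1.999, S 1.000
Multiply by 2: C 7.00, H 8.00, O 4.00, S 2.00 → C7H8O4S2

C7H8O4S2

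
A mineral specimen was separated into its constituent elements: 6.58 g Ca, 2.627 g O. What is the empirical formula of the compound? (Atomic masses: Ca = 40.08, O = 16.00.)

CaO

Moles — Ca: 6.58 / 40.08 = 0.1642 mol; O: 2.627 / 16.00 = 0.1642 mol
Ratios (÷ 0.1642): Ca 1.000, O 1.000
Ratio ≈ 1:1, so the empirical formula is CaO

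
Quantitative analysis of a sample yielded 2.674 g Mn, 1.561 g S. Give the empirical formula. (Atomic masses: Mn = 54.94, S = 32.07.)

MnS

n(Mn) = 2.674/54.94 = 0.04867, n(S) = 1.561/32.07 = 0.04867
Divide by the smallest (0.04867 mol Mn): Mn 1.000, S 1.000
Ratio ≈ 1:1, so the empirical formula is MnS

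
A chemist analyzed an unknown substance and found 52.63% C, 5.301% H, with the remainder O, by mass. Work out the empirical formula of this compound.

C5H6O3

Assume 100 g: 52.63 g C, 5.301 g H, 42.069 g O.
C: 52.63 g ÷ 12.01 g/mol = 4.382 mol
H: 5.301 g ÷ 1.008 g/mol = 5.259 mol
O: 42.069 g ÷ 16.00 g/mol = 2.629 mol
Ratios (÷ 2.629): C 1.667, H 2.000, O 1.000
×3: C 5.00, H 6.00, O 3.00 → C5H6O3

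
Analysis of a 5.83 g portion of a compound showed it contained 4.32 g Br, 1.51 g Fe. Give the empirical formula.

Moles — Br: 4.32 / 79.90 = 0.05407 mol; Fe: 1.51 / 55.85 = 0.02704 mol
Divide by the smallest (0.02704 mol Fe): Br 2.000, Fe 1.000
Ratio ≈ 2:1, so the empirical formula is Br2Fe

Br2Fe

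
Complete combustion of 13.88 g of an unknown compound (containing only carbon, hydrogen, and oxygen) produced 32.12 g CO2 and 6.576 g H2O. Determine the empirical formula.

mol C = 32.12 / 44.01 = 0.7298; mass C = 0.7298 × 12.01 = 8.765 g
mol H = 2 × (6.576 / 18.02) = 0.7299; mass H = 0.7299 × 1.008 = 0.7357 g
mass O = 13.88 − (9.501) = 4.379 g → mol O = 0.2737
Smallest is O at 0.2737 mol; normalising gives C 2.667, H 2.667, O 1.000
Scaling by 3: C 8.00, H 8.00, O 3.00 → C8H8O3

C8H8O3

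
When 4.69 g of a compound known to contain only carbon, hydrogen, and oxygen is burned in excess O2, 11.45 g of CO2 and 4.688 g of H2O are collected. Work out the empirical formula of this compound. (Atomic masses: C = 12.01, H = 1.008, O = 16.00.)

C4H8O

mol C = 11.45 / 44.01 = 0.2602; mass C = 0.2602 × 12.01 = 3.125 g
mol H = 2 × (4.688 / 18.02) = 0.5203; mass H = 0.5203 × 1.008 = 0.5245 g
mass O = 4.69 − (3.649) = 1.041 g → mol O = 0.06506
Divide by the smallest (0.06506 mol O): C 3.999, H 7.998, O 1.000
→ C4H8O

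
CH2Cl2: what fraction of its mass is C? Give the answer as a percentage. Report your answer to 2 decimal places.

Molar mass = 1(12.01) + 2(1.008) + 2(35.45) = 84.926 g/mol
Mass of C per mole = 1 × 12.01 = 12.010 g
% C = 12.010 / 84.926 × 100 = 14.14%

14.14%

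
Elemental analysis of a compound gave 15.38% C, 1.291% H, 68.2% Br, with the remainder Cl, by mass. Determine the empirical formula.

C3H3Br2Cl

Assume 100 g: 15.38 g C, 1.291 g H, 68.2 g Br, 15.129 g Cl.
Moles — C: 15.38 / 12.01 = 1.281 mol; H: 1.291 / 1.008 = 1.281 mol; Br: 68.2 / 79.90 = 0.8536 mol; Cl: 15.129 / 35.45 = 0.4268 mol
Ratios (÷ 0.4268): C 3.001, H 3.001, Br 2.000, Cl 1.000
Ratio ≈ 3:3:2:1, so the empirical formula is C3H3Br2Cl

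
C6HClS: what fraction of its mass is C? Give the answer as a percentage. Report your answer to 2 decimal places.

Molar mass = 6(12.01) + 1(1.008) + 1(35.45) + 1(32.07) = 140.588 g/mol
Mass of C per mole = 6 × 12.01 = 72.060 g
% C = 72.060 / 140.588 × 100 = 51.26%

51.26%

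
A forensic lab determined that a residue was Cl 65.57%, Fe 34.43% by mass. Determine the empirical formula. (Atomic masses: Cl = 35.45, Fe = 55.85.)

Cl3Fe

Assume 100 g: 65.57 g Cl, 34.43 g Fe.
Moles — Cl: 65.57 / 35.45 = 1.85 mol; Fe: 34.43 / 55.85 = 0.6165 mol
Smallest is Fe at 0.6165 mol; normalising gives Cl 3.000, Fe 1.000
≈ 3:1 → Cl3Fe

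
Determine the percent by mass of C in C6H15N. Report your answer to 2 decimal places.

Molar mass = 6(12.01) + 15(1.008) + 1(14.01) = 101.190 g/mol
Mass of C per mole = 6 × 12.01 = 72.060 g
% C = 72.060 / 101.190 × 100 = 71.21%

71.21%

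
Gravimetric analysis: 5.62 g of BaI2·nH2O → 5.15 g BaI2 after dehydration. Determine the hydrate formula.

BaI2·2H2O

Mass of water lost = 5.62 − 5.15 = 0.47 g → 0.47 / 18.02 = 0.02608 mol H2O
Molar mass of BaI2 = 391.13 g/mol → mol BaI2 = 5.15 / 391.13 = 0.01317
n = 0.02608 / 0.01317 = 1.98 ≈ 2 → BaI2·2H2O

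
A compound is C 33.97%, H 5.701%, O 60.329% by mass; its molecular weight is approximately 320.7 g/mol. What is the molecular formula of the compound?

C9H18O12

Assume 100 g: 33.97 g C, 5.701 g H, 60.329 g O.
n(C) = 33.97/12.01 = 2.828, n(H) = 5.701/1.008 = 5.656, n(O) = 60.329/16.00 = 3.771
Smallest is C at 2.828 mol; normalising gives C 1.000, H 2.000, O 1.333
Scaling by 3: C 3.00, H 6.00, O 4.00 → C3H6O4
Empirical-formula mass = 106.08 g/mol
n = 320.7 / 106.08 = 3.02 ≈ 3
Molecular formula = (C3H6O4)×3 = C9H18O12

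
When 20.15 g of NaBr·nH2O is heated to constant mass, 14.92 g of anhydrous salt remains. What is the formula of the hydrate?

Mass of water lost = 20.15 − 14.92 = 5.23 g → 5.23 / 18.02 = 0.2902 mol H2O
Molar mass of NaBr = 102.89 g/mol → mol NaBr = 14.92 / 102.89 = 0.145
n = 0.2902 / 0.145 = 2.00 ≈ 2 → NaBr·2H2O

NaBr·2H2O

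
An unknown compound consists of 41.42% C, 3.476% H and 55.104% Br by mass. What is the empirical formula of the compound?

Assume 100 g: 41.42 g C, 3.476 g H, 55.104 g Br.
Moles — C: 41.42 / 12.01 = 3.449 mol; H: 3.476 / 1.008 = 3.448 mol; Br: 55.104 / 79.90 = 0.6897 mol
Ratios (÷ 0.6897): C 5.001, H 5.000, Br 1.000
≈ 5:5:1 → C5H5Br

C5H5Br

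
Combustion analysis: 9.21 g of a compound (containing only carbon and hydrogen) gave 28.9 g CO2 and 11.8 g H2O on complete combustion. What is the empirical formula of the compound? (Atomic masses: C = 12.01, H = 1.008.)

mol C = 28.9 / 44.01 = 0.6567; mass C = 0.6567 × 12.01 = 7.887 g
mol H = 2 × (11.8 / 18.02) = 1.310; mass H = 1.310 × 1.008 = 1.320 g
Smallest is C at 0.6567 mol; normalising gives C 1.000, H 1.994
→ CH2

CH2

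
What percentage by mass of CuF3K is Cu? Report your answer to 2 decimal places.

Molar mass = 1(63.55) + 3(19.00) + 1(39.10) = 159.650 g/mol
Mass of Cu per mole = 1 × 63.55 = 63.550 g
% Cu = 63.550 / 159.650 × 100 = 39.81%

39.81%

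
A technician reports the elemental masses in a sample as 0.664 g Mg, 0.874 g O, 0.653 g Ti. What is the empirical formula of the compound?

Moles — Mg: 0.664 / 24.31 = 0.02731 mol; O: 0.874 / 16.00 = 0.05462 mol; Ti: 0.653 / 47.87 = 0.01364 mol
Ratios (÷ 0.01364): Mg 2.002, O 4.004, Ti 1.000
→ Mg2O4Ti

Mg2O4Ti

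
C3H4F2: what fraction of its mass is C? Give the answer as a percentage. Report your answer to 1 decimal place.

Molar mass = 3(12.01) + 4(1.008) + 2(19.00) = 78.062 g/mol
Mass of C per mole = 3 × 12.01 = 36.030 g
% C = 36.030 / 78.062 × 100 = 46.2%

46.2%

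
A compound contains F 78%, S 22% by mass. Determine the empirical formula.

Assume 100 g: 78 g F, 22 g S.
F: 78 g ÷ 19.00 g/mol = 4.105 mol
S: 22 g ÷ 32.07 g/mol = 0.686 mol
Divide by the smallest (0.686 mol S): F 5.984, S 1.000
→ F6S

F6S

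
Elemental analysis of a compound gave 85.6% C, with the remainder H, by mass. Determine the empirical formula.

Assume 100 g: 85.6 g C, 14.4 g H.
n(C) = 85.6/12.01 = 7.127, n(H) = 14.4/1.008 = 14.29
Divide by the smallest (7.127 mol C): C 1.000, H 2.004
≈ 1:2 → CH2

CH2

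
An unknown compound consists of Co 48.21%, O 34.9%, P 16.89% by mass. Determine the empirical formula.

Assume 100 g: 48.21 g Co, 34.9 g O, 16.89 g P.
n(Co) = 48.21/58.93 = 0.8181, n(O) = 34.9/16.00 = 2.181, n(P) = 16.89/30.97 = 0.5454
Ratios (÷ 0.5454): Co 1.500, O 4.000, P 1.000
Scaling by 2: Co 3.00, O 8.00, P 2.00 → Co3O8P2

Co3O8P2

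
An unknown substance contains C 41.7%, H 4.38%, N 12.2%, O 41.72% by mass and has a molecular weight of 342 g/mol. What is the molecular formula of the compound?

Assume 100 g: 41.7 g C, 4.38 g H, 12.2 g N, 41.72 g O.
Moles — C: 41.7 / 12.01 = 3.472 mol; H: 4.38 / 1.008 = 4.345 mol; N: 12.2 / 14.01 = 0.8708 mol; O: 41.72 / 16.00 = 2.607 mol
Smallest is N at 0.8708 mol; normalising gives C 3.987, H 4.990, N 1.000, O 2.994
≈ 4:5:1:3 → C4H5NO3
Empirical-formula mass = 115.09 g/mol
n = 342 / 115.09 = 2.97 ≈ 3
Molecular formula = (C4H5NO3)×3 = C12H15N3O9

C12H15N3O9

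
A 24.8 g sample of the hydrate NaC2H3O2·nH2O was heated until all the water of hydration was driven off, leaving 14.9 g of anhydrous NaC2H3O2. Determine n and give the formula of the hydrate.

Mass of water lost = 24.8 − 14.9 = 9.9 g → 9.9 / 18.02 = 0.5494 mol H2O
Molar mass of NaC2H3O2 = 82.03 g/mol → mol NaC2H3O2 = 14.9 / 82.03 = 0.1816
n = 0.5494 / 0.1816 = 3.02 ≈ 3 → NaC2H3O2·3H2O

NaC2H3O2·3H2O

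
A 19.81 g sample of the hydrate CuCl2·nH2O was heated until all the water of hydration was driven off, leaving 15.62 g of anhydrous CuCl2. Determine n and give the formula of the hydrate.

Mass of water lost = 19.81 − 15.62 = 4.19 g → 4.19 / 18.02 = 0.2325 mol H2O
Molar mass of CuCl2 = 134.45 g/mol → mol CuCl2 = 15.62 / 134.45 = 0.1162
n = 0.2325 / 0.1162 = 2.00 ≈ 2 → CuCl2·2H2O

CuCl2·2H2O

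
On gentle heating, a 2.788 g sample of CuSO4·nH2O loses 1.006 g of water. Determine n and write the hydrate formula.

Mass of anhydrous CuSO4 = 2.788 − 1.006 = 1.782 g
mol H2O = 1.006 / 18.02 = 0.05583
Molar mass of CuSO4 = 159.62 g/mol → mol CuSO4 = 1.782 / 159.62 = 0.01116
n = 0.05583 / 0.01116 = 5.00 ≈ 5 → CuSO4·5H2O

CuSO4·5H2O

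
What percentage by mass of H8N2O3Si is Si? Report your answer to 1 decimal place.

Molar mass = 8(1.008) + 2(14.01) + 3(16.00) + 1(28.09) = 112.174 g/mol
Mass of Si per mole = 1 × 28.09 = 28.090 g
% Si = 28.090 / 112.174 × 100 = 25.0%

25.0%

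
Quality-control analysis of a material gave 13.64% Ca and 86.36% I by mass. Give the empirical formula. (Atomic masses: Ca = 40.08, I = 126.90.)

Assume 100 g: 13.64 g Ca, 86.36 g I.
Ca: 13.64 g ÷ 40.08 g/mol = 0.3403 mol
I: 86.36 g ÷ 126.90 g/mol = 0.6805 mol
Smallest is Ca at 0.3403 mol; normalising gives Ca 1.000, I 2.000
→ CaI2

CaI2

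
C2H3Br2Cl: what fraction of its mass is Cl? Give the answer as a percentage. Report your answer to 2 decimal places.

Molar mass = 2(12.01) + 3(1.008) + 2(79.90) + 1(35.45) = 222.294 g/mol
Mass of Cl per mole = 1 × 35.45 = 35.450 g
% Cl = 35.450 / 222.294 × 100 = 15.95%

15.95%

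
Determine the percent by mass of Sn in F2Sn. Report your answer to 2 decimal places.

Molar mass = 2(19.00) + 1(118.71) = 156.710 g/mol
Mass of Sn per mole = 1 × 118.71 = 118.710 g
% Sn = 118.710 / 156.710 × 100 = 75.75%

75.75%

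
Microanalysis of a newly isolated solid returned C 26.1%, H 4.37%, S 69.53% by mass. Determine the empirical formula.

CH2S

Assume 100 g: 26.1 g C, 4.37 g H, 69.53 g S.
C: 26.1 g ÷ 12.01 g/mol = 2.173 mol
H: 4.37 g ÷ 1.008 g/mol = 4.335 mol
S: 69.53 g ÷ 32.07 g/mol = 2.168 mol
Ratios (÷ 2.168): C 1.002, H 2.000, S 1.000
→ CH2S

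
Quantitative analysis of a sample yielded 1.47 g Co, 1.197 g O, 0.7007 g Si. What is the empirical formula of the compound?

n(Co) = 1.47/58.93 = 0.02494, n(O) = 1.197/16.00 = 0.07481, n(Si) = 0.7007/28.09 = 0.02494
Smallest is Si at 0.02494 mol; normalising gives Co 1.000, O 2.999, Si 1.000
→ CoO3Si

CoO3Si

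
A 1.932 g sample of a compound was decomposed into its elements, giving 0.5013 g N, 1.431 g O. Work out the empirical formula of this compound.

N: 0.5013 g ÷ 14.01 g/mol = 0.03578 mol
O: 1.431 g ÷ 16.00 g/mol = 0.08944 mol
Divide by the smallest (0.03578 mol N): N 1.000, O 2.500
Multiply by 2: N 2.00, O 5.00 → N2O5

N2O5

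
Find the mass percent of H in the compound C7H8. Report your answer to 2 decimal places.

8.75%

Molar mass = 7(12.01) + 8(1.008) = 92.134 g/mol
Mass of H per mole = 8 × 1.008 = 8.064 g
% H = 8.064 / 92.134 × 100 = 8.75%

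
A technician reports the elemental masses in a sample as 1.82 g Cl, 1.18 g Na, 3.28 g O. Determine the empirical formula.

Moles — Cl: 1.82 / 35.45 = 0.05134 mol; Na: 1.18 / 22.99 = 0.05133 mol; O: 3.28 / 16.00 = 0.205 mol
Ratios (÷ 0.05133): Cl 1.000, Na 1.000, O 3.994
→ ClNaO4

ClNaO4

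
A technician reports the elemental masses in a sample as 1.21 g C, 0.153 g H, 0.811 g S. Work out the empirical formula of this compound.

C: 1.21 g ÷ 12.01 g/mol = 0.1007 mol
H: 0.153 g ÷ 1.008 g/mol = 0.1518 mol
S: 0.811 g ÷ 32.07 g/mol = 0.02529 mol
Divide by the smallest (0.02529 mol S): C 3.984, H 6.002, S 1.000
≈ 4:6:1 → C4H6S

C4H6S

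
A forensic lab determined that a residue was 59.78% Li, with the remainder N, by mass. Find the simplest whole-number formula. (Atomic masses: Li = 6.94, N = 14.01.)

Li3N

Assume 100 g: 59.78 g Li, 40.22 g N.
n(Li) = 59.78/6.94 = 8.614, n(N) = 40.22/14.01 = 2.871
Ratios (÷ 2.871): Li 3.000, N 1.000
≈ 3:1 → Li3N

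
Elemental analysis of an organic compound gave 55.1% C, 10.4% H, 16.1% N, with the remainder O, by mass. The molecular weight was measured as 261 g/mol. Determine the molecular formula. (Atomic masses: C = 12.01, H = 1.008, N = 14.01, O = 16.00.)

Assume 100 g: 55.1 g C, 10.4 g H, 16.1 g N, 18.4 g O.
C: 55.1 g ÷ 12.01 g/mol = 4.588 mol
H: 10.4 g ÷ 1.008 g/mol = 10.32 mol
N: 16.1 g ÷ 14.01 g/mol = 1.149 mol
O: 18.4 g ÷ 16.00 g/mol = 1.15 mol
Divide by the smallest (1.149 mol N): C 3.992, H 8.978, N 1.000, O 1.001
≈ 4:9:1:1 → C4H9NO
Empirical-formula mass = 87.12 g/mol
n = 261 / 87.12 = 3.00 ≈ 3
Molecular formula = (C4H9NO)×3 = C12H27N3O3

C12H27N3O3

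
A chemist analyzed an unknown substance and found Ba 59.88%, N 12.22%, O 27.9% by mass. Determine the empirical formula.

Assume 100 g: 59.88 g Ba, 12.22 g N, 27.9 g O.
n(Ba) = 59.88/137.33 = 0.436, n(N) = 12.22/14.01 = 0.8722, n(O) = 27.9/16.00 = 1.744
Divide by the smallest (0.436 mol Ba): Ba 1.000, N 2.000, O 3.999
≈ 1:2:4 → BaN2O4

BaN2O4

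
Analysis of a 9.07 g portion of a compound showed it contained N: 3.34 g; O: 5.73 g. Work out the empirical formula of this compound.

Moles — N: 3.34 / 14.01 = 0.2384 mol; O: 5.73 / 16.00 = 0.3581 mol
Ratios (÷ 0.2384): N 1.000, O 1.502
×2: N 2.00, O 3.00 → N2O3

N2O3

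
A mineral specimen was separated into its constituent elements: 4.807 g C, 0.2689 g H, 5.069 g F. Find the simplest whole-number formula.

n(C) = 4.807/12.01 = 0.4002, n(H) = 0.2689/1.008 = 0.2668, n(F) = 5.069/19.00 = 0.2668
Smallest is H at 0.2668 mol; normalising gives C 1.500, H 1.000, F 1.000
Scaling by 2: C 3.00, H 2.00, F 2.00 → C3H2F2

C3H2F2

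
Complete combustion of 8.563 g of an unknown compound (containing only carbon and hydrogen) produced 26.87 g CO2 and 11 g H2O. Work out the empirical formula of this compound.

CH2

mol C = 26.87 / 44.01 = 0.6105; mass C = 0.6105 × 12.01 = 7.333 g
mol H = 2 × (11 / 18.02) = 1.221; mass H = 1.221 × 1.008 = 1.231 g
Smallest is C at 0.6105 mol; normalising gives C 1.000, H 2.000
≈ 1:2 → CH2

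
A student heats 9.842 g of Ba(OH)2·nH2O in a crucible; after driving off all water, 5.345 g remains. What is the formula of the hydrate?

Ba(OH)2·8H2O

Mass of water lost = 9.842 − 5.345 = 4.497 g → 4.497 / 18.02 = 0.2496 mol H2O
Molar mass of Ba(OH)2 = 171.35 g/mol → mol Ba(OH)2 = 5.345 / 171.35 = 0.03119
n = 0.2496 / 0.03119 = 8.00 ≈ 8 → Ba(OH)2·8H2O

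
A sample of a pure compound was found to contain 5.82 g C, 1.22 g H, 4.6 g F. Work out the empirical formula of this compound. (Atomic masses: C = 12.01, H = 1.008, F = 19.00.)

C2H5F

Moles — C: 5.82 / 12.01 = 0.4846 mol; H: 1.22 / 1.008 = 1.21 mol; F: 4.6 / 19.00 = 0.2421 mol
Ratios (÷ 0.2421): C 2.002, H 4.999, F 1.000
Ratio ≈ 2:5:1, so the empirical formula is C2H5F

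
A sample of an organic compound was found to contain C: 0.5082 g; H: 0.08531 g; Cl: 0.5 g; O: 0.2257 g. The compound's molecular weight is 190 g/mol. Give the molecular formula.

C6H12Cl2O2

C: 0.5082 g ÷ 12.01 g/mol = 0.04231 mol
H: 0.08531 g ÷ 1.008 g/mol = 0.08463 mol
Cl: 0.5 g ÷ 35.45 g/mol = 0.0141 mol
O: 0.2257 g ÷ 16.00 g/mol = 0.01411 mol
Smallest is Cl at 0.0141 mol; normalising gives C 3.000, H 6.000, Cl 1.000, O 1.000
Ratio ≈ 3:6:1:1, so the empirical formula is C3H6ClO
Empirical-formula mass = 93.53 g/mol
n = 190 / 93.53 = 2.03 ≈ 2
Molecular formula = (C3H6ClO)×2 = C6H12Cl2O2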